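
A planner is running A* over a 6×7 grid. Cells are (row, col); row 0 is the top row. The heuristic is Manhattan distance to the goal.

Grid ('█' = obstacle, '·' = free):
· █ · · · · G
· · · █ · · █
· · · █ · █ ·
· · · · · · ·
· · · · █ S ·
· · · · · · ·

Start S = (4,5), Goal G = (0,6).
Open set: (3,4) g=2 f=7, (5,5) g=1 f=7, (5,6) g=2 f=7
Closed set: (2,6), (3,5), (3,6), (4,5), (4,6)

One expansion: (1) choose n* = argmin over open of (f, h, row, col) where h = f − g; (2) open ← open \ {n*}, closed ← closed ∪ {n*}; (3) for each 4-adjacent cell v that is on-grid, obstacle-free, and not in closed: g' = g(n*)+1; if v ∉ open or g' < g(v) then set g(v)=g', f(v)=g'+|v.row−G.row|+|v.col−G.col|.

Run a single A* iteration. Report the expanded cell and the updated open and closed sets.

expanded=(3,4); open=[(2,4) g=3 f=7, (3,3) g=3 f=9, (5,5) g=1 f=7, (5,6) g=2 f=7]; closed=[(2,6), (3,4), (3,5), (3,6), (4,5), (4,6)]

step 1: expand (3,4) (f=7, h=5) → closed; open now [(2,4) g=3 f=7, (3,3) g=3 f=9, (5,5) g=1 f=7, (5,6) g=2 f=7]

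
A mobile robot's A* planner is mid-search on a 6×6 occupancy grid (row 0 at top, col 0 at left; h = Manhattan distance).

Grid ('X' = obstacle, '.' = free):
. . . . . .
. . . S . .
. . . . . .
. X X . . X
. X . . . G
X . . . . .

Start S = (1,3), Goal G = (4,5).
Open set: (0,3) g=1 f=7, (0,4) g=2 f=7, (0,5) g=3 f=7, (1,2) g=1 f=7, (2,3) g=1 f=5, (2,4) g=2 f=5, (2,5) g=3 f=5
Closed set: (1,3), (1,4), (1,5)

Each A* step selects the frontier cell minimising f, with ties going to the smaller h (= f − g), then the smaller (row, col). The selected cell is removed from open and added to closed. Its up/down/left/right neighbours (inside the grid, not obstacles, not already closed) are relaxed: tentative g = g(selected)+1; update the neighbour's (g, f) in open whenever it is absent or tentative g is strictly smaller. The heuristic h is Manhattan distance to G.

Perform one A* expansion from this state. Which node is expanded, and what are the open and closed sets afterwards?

expanded=(2,5); open=[(0,3) g=1 f=7, (0,4) g=2 f=7, (0,5) g=3 f=7, (1,2) g=1 f=7, (2,3) g=1 f=5, (2,4) g=2 f=5]; closed=[(1,3), (1,4), (1,5), (2,5)]

step 1: expand (2,5) (f=5, h=2) → closed; open now [(0,3) g=1 f=7, (0,4) g=2 f=7, (0,5) g=3 f=7, (1,2) g=1 f=7, (2,3) g=1 f=5, (2,4) g=2 f=5]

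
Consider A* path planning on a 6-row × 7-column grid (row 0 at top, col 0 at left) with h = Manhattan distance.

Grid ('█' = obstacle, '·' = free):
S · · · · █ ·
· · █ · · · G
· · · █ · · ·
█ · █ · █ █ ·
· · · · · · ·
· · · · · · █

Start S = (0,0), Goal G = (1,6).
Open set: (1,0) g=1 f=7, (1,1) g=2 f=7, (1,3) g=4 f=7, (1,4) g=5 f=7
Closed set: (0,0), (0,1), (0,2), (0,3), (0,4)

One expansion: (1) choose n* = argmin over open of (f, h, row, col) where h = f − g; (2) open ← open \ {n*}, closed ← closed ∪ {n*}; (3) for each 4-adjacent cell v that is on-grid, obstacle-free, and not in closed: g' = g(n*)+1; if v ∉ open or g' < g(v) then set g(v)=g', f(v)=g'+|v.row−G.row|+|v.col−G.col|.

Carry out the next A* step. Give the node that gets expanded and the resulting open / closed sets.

expanded=(1,4); open=[(1,0) g=1 f=7, (1,1) g=2 f=7, (1,3) g=4 f=7, (1,5) g=6 f=7, (2,4) g=6 f=9]; closed=[(0,0), (0,1), (0,2), (0,3), (0,4), (1,4)]

step 1: expand (1,4) (f=7, h=2) → closed; open now [(1,0) g=1 f=7, (1,1) g=2 f=7, (1,3) g=4 f=7, (1,5) g=6 f=7, (2,4) g=6 f=9]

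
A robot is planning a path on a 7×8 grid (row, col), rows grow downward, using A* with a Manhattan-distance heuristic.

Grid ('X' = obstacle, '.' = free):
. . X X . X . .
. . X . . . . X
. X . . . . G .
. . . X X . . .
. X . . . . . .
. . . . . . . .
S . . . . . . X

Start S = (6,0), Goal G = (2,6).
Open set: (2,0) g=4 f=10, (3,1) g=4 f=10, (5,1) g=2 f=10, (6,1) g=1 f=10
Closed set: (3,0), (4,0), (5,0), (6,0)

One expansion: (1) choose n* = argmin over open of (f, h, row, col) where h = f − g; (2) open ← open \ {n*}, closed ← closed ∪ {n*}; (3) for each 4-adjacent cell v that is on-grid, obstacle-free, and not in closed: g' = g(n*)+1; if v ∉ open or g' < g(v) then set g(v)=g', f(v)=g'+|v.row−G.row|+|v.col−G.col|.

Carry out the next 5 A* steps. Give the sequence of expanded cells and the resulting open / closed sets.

step 1: expand (2,0) (f=10, h=6) → closed; open now [(1,0) g=5 f=12, (3,1) g=4 f=10, (5,1) g=2 f=10, (6,1) g=1 f=10]
step 2: expand (3,1) (f=10, h=6) → closed; open now [(1,0) g=5 f=12, (3,2) g=5 f=10, (5,1) g=2 f=10, (6,1) g=1 f=10]
step 3: expand (3,2) (f=10, h=5) → closed; open now [(1,0) g=5 f=12, (2,2) g=6 f=10, (4,2) g=6 f=12, (5,1) g=2 f=10, (6,1) g=1 f=10]
step 4: expand (2,2) (f=10, h=4) → closed; open now [(1,0) g=5 f=12, (2,3) g=7 f=10, (4,2) g=6 f=12, (5,1) g=2 f=10, (6,1) g=1 f=10]
step 5: expand (2,3) (f=10, h=3) → closed; open now [(1,0) g=5 f=12, (1,3) g=8 f=12, (2,4) g=8 f=10, (4,2) g=6 f=12, (5,1) g=2 f=10, (6,1) g=1 f=10]

order=[(2,0) → (3,1) → (3,2) → (2,2) → (2,3)]; open=[(1,0) g=5 f=12, (1,3) g=8 f=12, (2,4) g=8 f=10, (4,2) g=6 f=12, (5,1) g=2 f=10, (6,1) g=1 f=10]; closed=[(2,0), (2,2), (2,3), (3,0), (3,1), (3,2), (4,0), (5,0), (6,0)]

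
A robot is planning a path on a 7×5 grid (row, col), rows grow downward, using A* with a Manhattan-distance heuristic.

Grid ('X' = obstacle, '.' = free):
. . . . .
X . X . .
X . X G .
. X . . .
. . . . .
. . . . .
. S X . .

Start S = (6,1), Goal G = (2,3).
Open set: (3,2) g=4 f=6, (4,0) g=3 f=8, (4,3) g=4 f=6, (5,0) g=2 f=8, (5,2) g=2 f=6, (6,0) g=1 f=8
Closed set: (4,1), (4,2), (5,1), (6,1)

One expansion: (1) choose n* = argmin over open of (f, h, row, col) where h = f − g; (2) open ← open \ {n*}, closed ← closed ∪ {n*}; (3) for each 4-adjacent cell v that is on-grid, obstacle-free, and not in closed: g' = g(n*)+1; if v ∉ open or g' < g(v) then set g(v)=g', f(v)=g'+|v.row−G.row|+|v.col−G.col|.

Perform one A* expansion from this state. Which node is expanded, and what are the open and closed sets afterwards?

expanded=(3,2); open=[(3,3) g=5 f=6, (4,0) g=3 f=8, (4,3) g=4 f=6, (5,0) g=2 f=8, (5,2) g=2 f=6, (6,0) g=1 f=8]; closed=[(3,2), (4,1), (4,2), (5,1), (6,1)]

step 1: expand (3,2) (f=6, h=2) → closed; open now [(3,3) g=5 f=6, (4,0) g=3 f=8, (4,3) g=4 f=6, (5,0) g=2 f=8, (5,2) g=2 f=6, (6,0) g=1 f=8]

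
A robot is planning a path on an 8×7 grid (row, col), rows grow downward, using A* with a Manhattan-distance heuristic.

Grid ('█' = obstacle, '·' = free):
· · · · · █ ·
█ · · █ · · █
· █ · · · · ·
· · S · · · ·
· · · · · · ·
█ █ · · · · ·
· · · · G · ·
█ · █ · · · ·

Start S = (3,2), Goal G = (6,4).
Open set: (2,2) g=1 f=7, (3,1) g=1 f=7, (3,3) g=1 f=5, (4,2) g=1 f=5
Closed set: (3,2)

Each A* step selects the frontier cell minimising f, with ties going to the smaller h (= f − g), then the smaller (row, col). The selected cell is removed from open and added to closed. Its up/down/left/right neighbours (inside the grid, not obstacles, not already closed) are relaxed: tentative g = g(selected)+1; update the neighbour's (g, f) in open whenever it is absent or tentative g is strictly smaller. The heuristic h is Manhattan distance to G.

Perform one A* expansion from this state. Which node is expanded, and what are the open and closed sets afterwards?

step 1: expand (3,3) (f=5, h=4) → closed; open now [(2,2) g=1 f=7, (2,3) g=2 f=7, (3,1) g=1 f=7, (3,4) g=2 f=5, (4,2) g=1 f=5, (4,3) g=2 f=5]

expanded=(3,3); open=[(2,2) g=1 f=7, (2,3) g=2 f=7, (3,1) g=1 f=7, (3,4) g=2 f=5, (4,2) g=1 f=5, (4,3) g=2 f=5]; closed=[(3,2), (3,3)]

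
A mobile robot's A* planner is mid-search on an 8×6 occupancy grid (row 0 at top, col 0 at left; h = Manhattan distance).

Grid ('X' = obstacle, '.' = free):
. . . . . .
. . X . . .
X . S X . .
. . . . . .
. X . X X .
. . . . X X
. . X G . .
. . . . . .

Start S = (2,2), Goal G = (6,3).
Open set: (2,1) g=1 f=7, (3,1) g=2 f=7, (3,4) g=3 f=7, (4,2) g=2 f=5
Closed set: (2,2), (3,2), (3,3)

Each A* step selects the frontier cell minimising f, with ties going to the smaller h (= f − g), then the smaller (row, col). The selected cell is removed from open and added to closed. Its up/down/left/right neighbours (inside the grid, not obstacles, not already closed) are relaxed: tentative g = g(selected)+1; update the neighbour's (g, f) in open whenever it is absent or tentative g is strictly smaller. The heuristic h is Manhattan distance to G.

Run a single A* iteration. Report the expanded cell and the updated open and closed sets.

step 1: expand (4,2) (f=5, h=3) → closed; open now [(2,1) g=1 f=7, (3,1) g=2 f=7, (3,4) g=3 f=7, (5,2) g=3 f=5]

expanded=(4,2); open=[(2,1) g=1 f=7, (3,1) g=2 f=7, (3,4) g=3 f=7, (5,2) g=3 f=5]; closed=[(2,2), (3,2), (3,3), (4,2)]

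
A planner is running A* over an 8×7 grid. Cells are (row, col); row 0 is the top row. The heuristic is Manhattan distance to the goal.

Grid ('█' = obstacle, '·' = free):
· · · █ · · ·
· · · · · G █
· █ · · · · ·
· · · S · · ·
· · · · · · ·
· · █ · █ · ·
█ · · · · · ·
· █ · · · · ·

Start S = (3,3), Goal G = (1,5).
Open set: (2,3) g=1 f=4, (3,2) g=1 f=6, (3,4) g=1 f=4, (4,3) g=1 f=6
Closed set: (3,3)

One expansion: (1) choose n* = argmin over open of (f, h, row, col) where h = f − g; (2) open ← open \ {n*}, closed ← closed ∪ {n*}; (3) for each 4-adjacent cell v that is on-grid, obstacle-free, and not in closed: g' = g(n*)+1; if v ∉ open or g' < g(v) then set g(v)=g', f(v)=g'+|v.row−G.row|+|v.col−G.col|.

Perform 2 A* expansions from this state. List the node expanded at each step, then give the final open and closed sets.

step 1: expand (2,3) (f=4, h=3) → closed; open now [(1,3) g=2 f=4, (2,2) g=2 f=6, (2,4) g=2 f=4, (3,2) g=1 f=6, (3,4) g=1 f=4, (4,3) g=1 f=6]
step 2: expand (1,3) (f=4, h=2) → closed; open now [(1,2) g=3 f=6, (1,4) g=3 f=4, (2,2) g=2 f=6, (2,4) g=2 f=4, (3,2) g=1 f=6, (3,4) g=1 f=4, (4,3) g=1 f=6]

order=[(2,3) → (1,3)]; open=[(1,2) g=3 f=6, (1,4) g=3 f=4, (2,2) g=2 f=6, (2,4) g=2 f=4, (3,2) g=1 f=6, (3,4) g=1 f=4, (4,3) g=1 f=6]; closed=[(1,3), (2,3), (3,3)]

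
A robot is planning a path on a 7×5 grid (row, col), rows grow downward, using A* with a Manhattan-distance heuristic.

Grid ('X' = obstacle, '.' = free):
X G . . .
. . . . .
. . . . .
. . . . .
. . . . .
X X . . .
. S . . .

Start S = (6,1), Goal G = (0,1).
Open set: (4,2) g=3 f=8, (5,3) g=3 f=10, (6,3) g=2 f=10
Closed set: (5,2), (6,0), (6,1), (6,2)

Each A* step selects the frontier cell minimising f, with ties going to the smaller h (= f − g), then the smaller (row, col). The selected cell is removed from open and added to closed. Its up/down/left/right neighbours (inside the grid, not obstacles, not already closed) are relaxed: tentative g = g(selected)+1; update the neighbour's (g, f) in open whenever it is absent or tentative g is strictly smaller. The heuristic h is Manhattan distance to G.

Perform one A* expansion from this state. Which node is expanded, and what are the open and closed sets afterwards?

step 1: expand (4,2) (f=8, h=5) → closed; open now [(3,2) g=4 f=8, (4,1) g=4 f=8, (4,3) g=4 f=10, (5,3) g=3 f=10, (6,3) g=2 f=10]

expanded=(4,2); open=[(3,2) g=4 f=8, (4,1) g=4 f=8, (4,3) g=4 f=10, (5,3) g=3 f=10, (6,3) g=2 f=10]; closed=[(4,2), (5,2), (6,0), (6,1), (6,2)]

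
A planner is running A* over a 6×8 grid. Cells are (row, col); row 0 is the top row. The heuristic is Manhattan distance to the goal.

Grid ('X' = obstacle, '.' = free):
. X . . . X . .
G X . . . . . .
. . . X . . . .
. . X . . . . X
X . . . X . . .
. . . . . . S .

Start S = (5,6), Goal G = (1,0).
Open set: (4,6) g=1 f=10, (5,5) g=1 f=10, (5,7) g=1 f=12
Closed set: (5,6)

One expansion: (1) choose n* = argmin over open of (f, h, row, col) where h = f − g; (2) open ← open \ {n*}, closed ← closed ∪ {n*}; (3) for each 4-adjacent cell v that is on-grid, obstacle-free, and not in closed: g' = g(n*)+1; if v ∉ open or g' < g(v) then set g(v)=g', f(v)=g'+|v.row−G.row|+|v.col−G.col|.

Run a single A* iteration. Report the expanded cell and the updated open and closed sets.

step 1: expand (4,6) (f=10, h=9) → closed; open now [(3,6) g=2 f=10, (4,5) g=2 f=10, (4,7) g=2 f=12, (5,5) g=1 f=10, (5,7) g=1 f=12]

expanded=(4,6); open=[(3,6) g=2 f=10, (4,5) g=2 f=10, (4,7) g=2 f=12, (5,5) g=1 f=10, (5,7) g=1 f=12]; closed=[(4,6), (5,6)]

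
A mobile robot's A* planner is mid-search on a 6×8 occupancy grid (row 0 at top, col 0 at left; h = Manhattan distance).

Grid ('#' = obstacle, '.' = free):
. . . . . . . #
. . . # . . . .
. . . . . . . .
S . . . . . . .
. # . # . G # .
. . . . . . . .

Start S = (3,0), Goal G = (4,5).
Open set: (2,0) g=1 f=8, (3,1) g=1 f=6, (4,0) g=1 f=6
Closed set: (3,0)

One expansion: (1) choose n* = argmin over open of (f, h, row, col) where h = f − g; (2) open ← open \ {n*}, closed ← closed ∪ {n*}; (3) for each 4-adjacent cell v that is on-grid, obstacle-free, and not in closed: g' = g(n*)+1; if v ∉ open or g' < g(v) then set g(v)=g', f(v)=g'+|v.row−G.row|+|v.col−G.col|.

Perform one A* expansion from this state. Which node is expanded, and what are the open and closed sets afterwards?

step 1: expand (3,1) (f=6, h=5) → closed; open now [(2,0) g=1 f=8, (2,1) g=2 f=8, (3,2) g=2 f=6, (4,0) g=1 f=6]

expanded=(3,1); open=[(2,0) g=1 f=8, (2,1) g=2 f=8, (3,2) g=2 f=6, (4,0) g=1 f=6]; closed=[(3,0), (3,1)]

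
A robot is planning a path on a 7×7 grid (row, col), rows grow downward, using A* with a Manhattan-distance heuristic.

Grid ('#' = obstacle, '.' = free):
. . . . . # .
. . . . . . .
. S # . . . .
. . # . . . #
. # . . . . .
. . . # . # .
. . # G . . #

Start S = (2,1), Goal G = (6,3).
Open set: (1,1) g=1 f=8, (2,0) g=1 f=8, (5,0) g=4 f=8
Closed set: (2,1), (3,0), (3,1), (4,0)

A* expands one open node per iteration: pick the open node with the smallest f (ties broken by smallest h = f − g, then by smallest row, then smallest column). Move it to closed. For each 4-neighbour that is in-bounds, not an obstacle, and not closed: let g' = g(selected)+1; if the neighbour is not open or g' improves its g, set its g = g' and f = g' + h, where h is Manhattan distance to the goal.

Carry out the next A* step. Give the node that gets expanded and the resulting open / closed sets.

step 1: expand (5,0) (f=8, h=4) → closed; open now [(1,1) g=1 f=8, (2,0) g=1 f=8, (5,1) g=5 f=8, (6,0) g=5 f=8]

expanded=(5,0); open=[(1,1) g=1 f=8, (2,0) g=1 f=8, (5,1) g=5 f=8, (6,0) g=5 f=8]; closed=[(2,1), (3,0), (3,1), (4,0), (5,0)]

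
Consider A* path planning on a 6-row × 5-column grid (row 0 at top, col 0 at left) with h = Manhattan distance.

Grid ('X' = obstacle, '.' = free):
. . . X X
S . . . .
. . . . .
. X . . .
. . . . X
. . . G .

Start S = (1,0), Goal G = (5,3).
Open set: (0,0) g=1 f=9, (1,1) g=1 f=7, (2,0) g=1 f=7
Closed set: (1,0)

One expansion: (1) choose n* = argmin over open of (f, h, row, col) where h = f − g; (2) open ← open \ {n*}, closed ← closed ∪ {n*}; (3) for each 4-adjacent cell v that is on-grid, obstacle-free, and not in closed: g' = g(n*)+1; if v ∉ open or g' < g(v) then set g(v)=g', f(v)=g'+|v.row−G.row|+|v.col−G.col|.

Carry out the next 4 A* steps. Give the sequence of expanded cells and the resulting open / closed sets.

step 1: expand (1,1) (f=7, h=6) → closed; open now [(0,0) g=1 f=9, (0,1) g=2 f=9, (1,2) g=2 f=7, (2,0) g=1 f=7, (2,1) g=2 f=7]
step 2: expand (1,2) (f=7, h=5) → closed; open now [(0,0) g=1 f=9, (0,1) g=2 f=9, (0,2) g=3 f=9, (1,3) g=3 f=7, (2,0) g=1 f=7, (2,1) g=2 f=7, (2,2) g=3 f=7]
step 3: expand (1,3) (f=7, h=4) → closed; open now [(0,0) g=1 f=9, (0,1) g=2 f=9, (0,2) g=3 f=9, (1,4) g=4 f=9, (2,0) g=1 f=7, (2,1) g=2 f=7, (2,2) g=3 f=7, (2,3) g=4 f=7]
step 4: expand (2,3) (f=7, h=3) → closed; open now [(0,0) g=1 f=9, (0,1) g=2 f=9, (0,2) g=3 f=9, (1,4) g=4 f=9, (2,0) g=1 f=7, (2,1) g=2 f=7, (2,2) g=3 f=7, (2,4) g=5 f=9, (3,3) g=5 f=7]

order=[(1,1) → (1,2) → (1,3) → (2,3)]; open=[(0,0) g=1 f=9, (0,1) g=2 f=9, (0,2) g=3 f=9, (1,4) g=4 f=9, (2,0) g=1 f=7, (2,1) g=2 f=7, (2,2) g=3 f=7, (2,4) g=5 f=9, (3,3) g=5 f=7]; closed=[(1,0), (1,1), (1,2), (1,3), (2,3)]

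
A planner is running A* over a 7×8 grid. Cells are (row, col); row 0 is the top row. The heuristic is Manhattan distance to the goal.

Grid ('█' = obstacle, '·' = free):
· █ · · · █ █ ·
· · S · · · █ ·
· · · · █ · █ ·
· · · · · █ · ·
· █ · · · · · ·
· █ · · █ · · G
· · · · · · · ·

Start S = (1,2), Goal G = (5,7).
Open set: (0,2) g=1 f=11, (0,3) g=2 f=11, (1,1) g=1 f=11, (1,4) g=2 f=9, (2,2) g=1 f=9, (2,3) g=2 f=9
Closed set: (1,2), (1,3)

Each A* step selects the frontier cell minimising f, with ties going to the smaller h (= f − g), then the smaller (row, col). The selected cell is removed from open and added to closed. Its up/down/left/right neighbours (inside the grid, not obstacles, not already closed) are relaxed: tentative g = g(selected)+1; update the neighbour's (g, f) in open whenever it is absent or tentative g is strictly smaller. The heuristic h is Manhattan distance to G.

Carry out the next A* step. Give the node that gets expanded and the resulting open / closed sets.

expanded=(1,4); open=[(0,2) g=1 f=11, (0,3) g=2 f=11, (0,4) g=3 f=11, (1,1) g=1 f=11, (1,5) g=3 f=9, (2,2) g=1 f=9, (2,3) g=2 f=9]; closed=[(1,2), (1,3), (1,4)]

step 1: expand (1,4) (f=9, h=7) → closed; open now [(0,2) g=1 f=11, (0,3) g=2 f=11, (0,4) g=3 f=11, (1,1) g=1 f=11, (1,5) g=3 f=9, (2,2) g=1 f=9, (2,3) g=2 f=9]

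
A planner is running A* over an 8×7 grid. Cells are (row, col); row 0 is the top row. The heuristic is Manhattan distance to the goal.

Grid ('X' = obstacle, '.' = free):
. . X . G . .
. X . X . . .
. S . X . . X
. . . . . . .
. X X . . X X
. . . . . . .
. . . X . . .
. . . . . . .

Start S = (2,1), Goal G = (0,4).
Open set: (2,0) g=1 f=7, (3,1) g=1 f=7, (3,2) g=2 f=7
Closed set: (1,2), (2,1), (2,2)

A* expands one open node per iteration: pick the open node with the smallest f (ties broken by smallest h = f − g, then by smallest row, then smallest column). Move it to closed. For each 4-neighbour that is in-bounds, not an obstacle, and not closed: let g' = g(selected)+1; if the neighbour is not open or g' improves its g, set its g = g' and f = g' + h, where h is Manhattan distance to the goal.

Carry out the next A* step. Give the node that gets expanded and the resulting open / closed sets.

step 1: expand (3,2) (f=7, h=5) → closed; open now [(2,0) g=1 f=7, (3,1) g=1 f=7, (3,3) g=3 f=7]

expanded=(3,2); open=[(2,0) g=1 f=7, (3,1) g=1 f=7, (3,3) g=3 f=7]; closed=[(1,2), (2,1), (2,2), (3,2)]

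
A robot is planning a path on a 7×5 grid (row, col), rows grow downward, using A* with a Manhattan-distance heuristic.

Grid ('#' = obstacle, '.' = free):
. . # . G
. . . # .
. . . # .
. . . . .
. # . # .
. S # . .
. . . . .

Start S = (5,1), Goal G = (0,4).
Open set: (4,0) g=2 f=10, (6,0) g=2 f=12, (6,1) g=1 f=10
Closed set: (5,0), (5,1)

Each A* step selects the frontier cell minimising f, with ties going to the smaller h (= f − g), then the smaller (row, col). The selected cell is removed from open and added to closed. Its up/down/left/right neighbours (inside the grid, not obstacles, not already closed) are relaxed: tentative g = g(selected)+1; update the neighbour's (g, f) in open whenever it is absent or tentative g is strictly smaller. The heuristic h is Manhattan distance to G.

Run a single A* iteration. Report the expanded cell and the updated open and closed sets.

step 1: expand (4,0) (f=10, h=8) → closed; open now [(3,0) g=3 f=10, (6,0) g=2 f=12, (6,1) g=1 f=10]

expanded=(4,0); open=[(3,0) g=3 f=10, (6,0) g=2 f=12, (6,1) g=1 f=10]; closed=[(4,0), (5,0), (5,1)]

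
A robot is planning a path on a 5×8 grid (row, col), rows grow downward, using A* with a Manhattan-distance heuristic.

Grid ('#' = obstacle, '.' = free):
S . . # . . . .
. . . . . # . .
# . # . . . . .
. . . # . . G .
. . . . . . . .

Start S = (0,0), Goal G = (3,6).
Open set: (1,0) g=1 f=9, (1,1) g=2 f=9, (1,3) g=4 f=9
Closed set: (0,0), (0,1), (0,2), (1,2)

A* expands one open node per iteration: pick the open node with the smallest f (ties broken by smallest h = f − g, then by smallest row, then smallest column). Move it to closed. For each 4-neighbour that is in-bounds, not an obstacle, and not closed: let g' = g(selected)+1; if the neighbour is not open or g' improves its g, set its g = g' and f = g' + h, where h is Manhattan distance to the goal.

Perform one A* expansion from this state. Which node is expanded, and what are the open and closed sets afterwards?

expanded=(1,3); open=[(1,0) g=1 f=9, (1,1) g=2 f=9, (1,4) g=5 f=9, (2,3) g=5 f=9]; closed=[(0,0), (0,1), (0,2), (1,2), (1,3)]

step 1: expand (1,3) (f=9, h=5) → closed; open now [(1,0) g=1 f=9, (1,1) g=2 f=9, (1,4) g=5 f=9, (2,3) g=5 f=9]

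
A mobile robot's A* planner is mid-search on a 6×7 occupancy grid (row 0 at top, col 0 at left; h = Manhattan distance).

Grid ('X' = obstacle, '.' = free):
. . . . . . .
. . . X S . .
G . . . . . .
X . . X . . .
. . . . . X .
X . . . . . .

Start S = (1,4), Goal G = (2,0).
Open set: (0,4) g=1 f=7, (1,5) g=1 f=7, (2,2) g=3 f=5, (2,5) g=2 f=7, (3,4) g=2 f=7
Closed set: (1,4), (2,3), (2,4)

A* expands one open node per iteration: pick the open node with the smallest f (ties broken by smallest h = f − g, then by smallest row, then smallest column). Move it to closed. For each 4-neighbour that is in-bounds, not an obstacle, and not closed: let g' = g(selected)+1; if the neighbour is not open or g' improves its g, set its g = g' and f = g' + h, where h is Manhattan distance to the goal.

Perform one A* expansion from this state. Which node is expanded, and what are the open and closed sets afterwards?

expanded=(2,2); open=[(0,4) g=1 f=7, (1,2) g=4 f=7, (1,5) g=1 f=7, (2,1) g=4 f=5, (2,5) g=2 f=7, (3,2) g=4 f=7, (3,4) g=2 f=7]; closed=[(1,4), (2,2), (2,3), (2,4)]

step 1: expand (2,2) (f=5, h=2) → closed; open now [(0,4) g=1 f=7, (1,2) g=4 f=7, (1,5) g=1 f=7, (2,1) g=4 f=5, (2,5) g=2 f=7, (3,2) g=4 f=7, (3,4) g=2 f=7]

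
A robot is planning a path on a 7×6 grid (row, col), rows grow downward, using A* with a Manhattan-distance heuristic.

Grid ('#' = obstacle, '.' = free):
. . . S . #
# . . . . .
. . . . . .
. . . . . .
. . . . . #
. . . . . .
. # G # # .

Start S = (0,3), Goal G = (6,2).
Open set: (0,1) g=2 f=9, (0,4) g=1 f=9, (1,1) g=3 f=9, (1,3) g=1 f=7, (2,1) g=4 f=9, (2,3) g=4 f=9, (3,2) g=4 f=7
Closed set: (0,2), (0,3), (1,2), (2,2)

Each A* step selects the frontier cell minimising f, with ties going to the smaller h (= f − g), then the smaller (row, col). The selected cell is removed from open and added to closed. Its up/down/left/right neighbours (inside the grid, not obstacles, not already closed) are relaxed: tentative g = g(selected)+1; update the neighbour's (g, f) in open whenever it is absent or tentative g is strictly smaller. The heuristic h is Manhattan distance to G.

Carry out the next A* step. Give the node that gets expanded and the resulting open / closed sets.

step 1: expand (3,2) (f=7, h=3) → closed; open now [(0,1) g=2 f=9, (0,4) g=1 f=9, (1,1) g=3 f=9, (1,3) g=1 f=7, (2,1) g=4 f=9, (2,3) g=4 f=9, (3,1) g=5 f=9, (3,3) g=5 f=9, (4,2) g=5 f=7]

expanded=(3,2); open=[(0,1) g=2 f=9, (0,4) g=1 f=9, (1,1) g=3 f=9, (1,3) g=1 f=7, (2,1) g=4 f=9, (2,3) g=4 f=9, (3,1) g=5 f=9, (3,3) g=5 f=9, (4,2) g=5 f=7]; closed=[(0,2), (0,3), (1,2), (2,2), (3,2)]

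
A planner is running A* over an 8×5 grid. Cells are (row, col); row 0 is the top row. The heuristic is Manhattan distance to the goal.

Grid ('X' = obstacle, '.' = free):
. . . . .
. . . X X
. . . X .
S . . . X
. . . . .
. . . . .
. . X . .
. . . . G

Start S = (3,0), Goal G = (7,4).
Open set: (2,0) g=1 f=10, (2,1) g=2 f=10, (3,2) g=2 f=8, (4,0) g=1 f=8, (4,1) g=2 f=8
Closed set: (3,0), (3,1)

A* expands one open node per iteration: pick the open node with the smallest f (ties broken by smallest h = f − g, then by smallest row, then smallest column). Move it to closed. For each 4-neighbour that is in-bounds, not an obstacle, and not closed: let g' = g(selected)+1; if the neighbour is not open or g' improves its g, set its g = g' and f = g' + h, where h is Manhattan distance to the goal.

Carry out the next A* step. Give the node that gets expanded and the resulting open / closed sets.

step 1: expand (3,2) (f=8, h=6) → closed; open now [(2,0) g=1 f=10, (2,1) g=2 f=10, (2,2) g=3 f=10, (3,3) g=3 f=8, (4,0) g=1 f=8, (4,1) g=2 f=8, (4,2) g=3 f=8]

expanded=(3,2); open=[(2,0) g=1 f=10, (2,1) g=2 f=10, (2,2) g=3 f=10, (3,3) g=3 f=8, (4,0) g=1 f=8, (4,1) g=2 f=8, (4,2) g=3 f=8]; closed=[(3,0), (3,1), (3,2)]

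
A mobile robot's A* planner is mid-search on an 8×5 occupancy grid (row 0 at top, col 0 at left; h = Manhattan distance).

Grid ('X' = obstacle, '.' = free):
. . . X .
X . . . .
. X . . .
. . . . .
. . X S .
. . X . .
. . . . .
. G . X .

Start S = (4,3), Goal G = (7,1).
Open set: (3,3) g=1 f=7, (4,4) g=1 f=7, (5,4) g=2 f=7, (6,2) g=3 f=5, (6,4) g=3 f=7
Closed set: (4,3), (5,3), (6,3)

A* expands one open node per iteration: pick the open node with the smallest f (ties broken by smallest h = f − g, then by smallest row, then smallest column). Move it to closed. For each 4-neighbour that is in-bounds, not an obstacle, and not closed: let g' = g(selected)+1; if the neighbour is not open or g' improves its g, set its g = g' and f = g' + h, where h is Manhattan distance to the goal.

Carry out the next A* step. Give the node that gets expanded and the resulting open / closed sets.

step 1: expand (6,2) (f=5, h=2) → closed; open now [(3,3) g=1 f=7, (4,4) g=1 f=7, (5,4) g=2 f=7, (6,1) g=4 f=5, (6,4) g=3 f=7, (7,2) g=4 f=5]

expanded=(6,2); open=[(3,3) g=1 f=7, (4,4) g=1 f=7, (5,4) g=2 f=7, (6,1) g=4 f=5, (6,4) g=3 f=7, (7,2) g=4 f=5]; closed=[(4,3), (5,3), (6,2), (6,3)]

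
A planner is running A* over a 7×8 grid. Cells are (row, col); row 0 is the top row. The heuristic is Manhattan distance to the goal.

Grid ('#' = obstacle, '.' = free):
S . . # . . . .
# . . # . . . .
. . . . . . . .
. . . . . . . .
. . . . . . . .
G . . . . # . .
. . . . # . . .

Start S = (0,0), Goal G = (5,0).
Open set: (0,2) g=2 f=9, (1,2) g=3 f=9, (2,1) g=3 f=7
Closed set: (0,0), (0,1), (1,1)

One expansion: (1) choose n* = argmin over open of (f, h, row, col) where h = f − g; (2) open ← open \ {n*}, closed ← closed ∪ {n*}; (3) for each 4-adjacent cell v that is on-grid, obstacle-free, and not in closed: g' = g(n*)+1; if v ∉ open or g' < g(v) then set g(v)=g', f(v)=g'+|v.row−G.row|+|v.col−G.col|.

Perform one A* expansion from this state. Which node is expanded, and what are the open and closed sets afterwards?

step 1: expand (2,1) (f=7, h=4) → closed; open now [(0,2) g=2 f=9, (1,2) g=3 f=9, (2,0) g=4 f=7, (2,2) g=4 f=9, (3,1) g=4 f=7]

expanded=(2,1); open=[(0,2) g=2 f=9, (1,2) g=3 f=9, (2,0) g=4 f=7, (2,2) g=4 f=9, (3,1) g=4 f=7]; closed=[(0,0), (0,1), (1,1), (2,1)]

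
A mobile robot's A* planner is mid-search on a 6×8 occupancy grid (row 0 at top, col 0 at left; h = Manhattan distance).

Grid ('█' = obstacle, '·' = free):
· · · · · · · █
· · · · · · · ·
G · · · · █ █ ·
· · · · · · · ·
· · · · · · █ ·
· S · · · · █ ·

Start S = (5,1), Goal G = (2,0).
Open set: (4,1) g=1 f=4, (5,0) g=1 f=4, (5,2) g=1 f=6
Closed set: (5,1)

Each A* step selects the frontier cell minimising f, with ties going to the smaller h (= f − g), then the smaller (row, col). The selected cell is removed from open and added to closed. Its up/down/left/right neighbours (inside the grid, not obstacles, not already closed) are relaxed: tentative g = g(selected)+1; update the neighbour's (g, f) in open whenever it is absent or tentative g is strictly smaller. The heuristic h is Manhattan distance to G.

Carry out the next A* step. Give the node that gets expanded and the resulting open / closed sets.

step 1: expand (4,1) (f=4, h=3) → closed; open now [(3,1) g=2 f=4, (4,0) g=2 f=4, (4,2) g=2 f=6, (5,0) g=1 f=4, (5,2) g=1 f=6]

expanded=(4,1); open=[(3,1) g=2 f=4, (4,0) g=2 f=4, (4,2) g=2 f=6, (5,0) g=1 f=4, (5,2) g=1 f=6]; closed=[(4,1), (5,1)]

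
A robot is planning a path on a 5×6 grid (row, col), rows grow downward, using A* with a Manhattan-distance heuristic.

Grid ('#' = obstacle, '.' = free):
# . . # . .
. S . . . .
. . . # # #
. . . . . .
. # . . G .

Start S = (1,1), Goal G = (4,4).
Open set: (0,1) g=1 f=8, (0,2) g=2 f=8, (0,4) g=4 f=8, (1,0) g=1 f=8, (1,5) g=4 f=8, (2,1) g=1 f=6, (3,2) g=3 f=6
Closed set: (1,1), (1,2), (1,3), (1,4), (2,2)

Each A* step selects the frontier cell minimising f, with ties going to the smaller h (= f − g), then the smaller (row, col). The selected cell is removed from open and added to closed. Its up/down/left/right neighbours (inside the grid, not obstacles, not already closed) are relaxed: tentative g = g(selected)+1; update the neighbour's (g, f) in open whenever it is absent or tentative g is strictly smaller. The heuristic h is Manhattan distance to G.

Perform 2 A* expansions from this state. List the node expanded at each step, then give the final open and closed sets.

step 1: expand (3,2) (f=6, h=3) → closed; open now [(0,1) g=1 f=8, (0,2) g=2 f=8, (0,4) g=4 f=8, (1,0) g=1 f=8, (1,5) g=4 f=8, (2,1) g=1 f=6, (3,1) g=4 f=8, (3,3) g=4 f=6, (4,2) g=4 f=6]
step 2: expand (3,3) (f=6, h=2) → closed; open now [(0,1) g=1 f=8, (0,2) g=2 f=8, (0,4) g=4 f=8, (1,0) g=1 f=8, (1,5) g=4 f=8, (2,1) g=1 f=6, (3,1) g=4 f=8, (3,4) g=5 f=6, (4,2) g=4 f=6, (4,3) g=5 f=6]

order=[(3,2) → (3,3)]; open=[(0,1) g=1 f=8, (0,2) g=2 f=8, (0,4) g=4 f=8, (1,0) g=1 f=8, (1,5) g=4 f=8, (2,1) g=1 f=6, (3,1) g=4 f=8, (3,4) g=5 f=6, (4,2) g=4 f=6, (4,3) g=5 f=6]; closed=[(1,1), (1,2), (1,3), (1,4), (2,2), (3,2), (3,3)]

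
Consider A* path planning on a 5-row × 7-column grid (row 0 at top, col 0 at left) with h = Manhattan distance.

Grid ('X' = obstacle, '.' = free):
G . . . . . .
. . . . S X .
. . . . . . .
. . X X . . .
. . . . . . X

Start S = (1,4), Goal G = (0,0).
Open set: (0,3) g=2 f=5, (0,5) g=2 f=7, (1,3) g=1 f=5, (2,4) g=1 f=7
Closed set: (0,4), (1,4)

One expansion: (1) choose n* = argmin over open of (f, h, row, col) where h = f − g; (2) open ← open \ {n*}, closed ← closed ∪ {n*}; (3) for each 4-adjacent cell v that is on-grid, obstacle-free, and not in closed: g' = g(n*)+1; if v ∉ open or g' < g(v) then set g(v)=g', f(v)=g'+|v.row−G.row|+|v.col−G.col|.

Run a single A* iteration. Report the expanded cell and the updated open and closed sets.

step 1: expand (0,3) (f=5, h=3) → closed; open now [(0,2) g=3 f=5, (0,5) g=2 f=7, (1,3) g=1 f=5, (2,4) g=1 f=7]

expanded=(0,3); open=[(0,2) g=3 f=5, (0,5) g=2 f=7, (1,3) g=1 f=5, (2,4) g=1 f=7]; closed=[(0,3), (0,4), (1,4)]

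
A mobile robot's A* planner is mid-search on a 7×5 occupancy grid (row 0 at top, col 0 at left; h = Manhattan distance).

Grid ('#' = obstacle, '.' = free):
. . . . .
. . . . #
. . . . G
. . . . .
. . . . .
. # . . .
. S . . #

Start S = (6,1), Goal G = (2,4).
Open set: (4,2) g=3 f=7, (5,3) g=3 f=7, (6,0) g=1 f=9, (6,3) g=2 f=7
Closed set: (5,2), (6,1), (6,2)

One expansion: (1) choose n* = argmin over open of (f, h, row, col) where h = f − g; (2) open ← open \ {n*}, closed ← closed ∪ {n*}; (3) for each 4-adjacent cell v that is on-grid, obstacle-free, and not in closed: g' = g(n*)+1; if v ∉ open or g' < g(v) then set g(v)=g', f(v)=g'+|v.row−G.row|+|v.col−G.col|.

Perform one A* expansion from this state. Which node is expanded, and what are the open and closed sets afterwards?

step 1: expand (4,2) (f=7, h=4) → closed; open now [(3,2) g=4 f=7, (4,1) g=4 f=9, (4,3) g=4 f=7, (5,3) g=3 f=7, (6,0) g=1 f=9, (6,3) g=2 f=7]

expanded=(4,2); open=[(3,2) g=4 f=7, (4,1) g=4 f=9, (4,3) g=4 f=7, (5,3) g=3 f=7, (6,0) g=1 f=9, (6,3) g=2 f=7]; closed=[(4,2), (5,2), (6,1), (6,2)]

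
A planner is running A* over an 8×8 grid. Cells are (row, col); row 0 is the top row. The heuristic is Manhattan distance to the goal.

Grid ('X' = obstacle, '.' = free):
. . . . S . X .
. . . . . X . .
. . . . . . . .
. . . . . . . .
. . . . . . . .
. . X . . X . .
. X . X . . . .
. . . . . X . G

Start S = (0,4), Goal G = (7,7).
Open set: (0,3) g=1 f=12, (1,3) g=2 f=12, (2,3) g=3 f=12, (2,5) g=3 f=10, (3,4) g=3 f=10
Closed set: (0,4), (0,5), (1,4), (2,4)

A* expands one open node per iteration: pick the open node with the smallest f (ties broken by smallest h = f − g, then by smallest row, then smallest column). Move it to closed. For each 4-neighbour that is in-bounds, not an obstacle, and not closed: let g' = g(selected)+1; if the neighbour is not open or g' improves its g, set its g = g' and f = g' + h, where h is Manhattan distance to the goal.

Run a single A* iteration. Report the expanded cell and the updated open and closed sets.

step 1: expand (2,5) (f=10, h=7) → closed; open now [(0,3) g=1 f=12, (1,3) g=2 f=12, (2,3) g=3 f=12, (2,6) g=4 f=10, (3,4) g=3 f=10, (3,5) g=4 f=10]

expanded=(2,5); open=[(0,3) g=1 f=12, (1,3) g=2 f=12, (2,3) g=3 f=12, (2,6) g=4 f=10, (3,4) g=3 f=10, (3,5) g=4 f=10]; closed=[(0,4), (0,5), (1,4), (2,4), (2,5)]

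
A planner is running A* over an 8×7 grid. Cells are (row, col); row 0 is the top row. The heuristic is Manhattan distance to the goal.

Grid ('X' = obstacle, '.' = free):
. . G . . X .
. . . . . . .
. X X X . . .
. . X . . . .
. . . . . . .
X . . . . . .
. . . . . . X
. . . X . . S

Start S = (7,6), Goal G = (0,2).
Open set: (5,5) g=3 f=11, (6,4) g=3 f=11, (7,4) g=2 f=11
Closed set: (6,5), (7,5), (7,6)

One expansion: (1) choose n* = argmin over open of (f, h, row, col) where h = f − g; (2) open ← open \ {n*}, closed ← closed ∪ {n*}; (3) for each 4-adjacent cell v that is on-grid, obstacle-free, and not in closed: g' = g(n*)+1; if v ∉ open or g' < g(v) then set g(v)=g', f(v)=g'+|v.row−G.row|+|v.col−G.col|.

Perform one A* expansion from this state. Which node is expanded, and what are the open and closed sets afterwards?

expanded=(5,5); open=[(4,5) g=4 f=11, (5,4) g=4 f=11, (5,6) g=4 f=13, (6,4) g=3 f=11, (7,4) g=2 f=11]; closed=[(5,5), (6,5), (7,5), (7,6)]

step 1: expand (5,5) (f=11, h=8) → closed; open now [(4,5) g=4 f=11, (5,4) g=4 f=11, (5,6) g=4 f=13, (6,4) g=3 f=11, (7,4) g=2 f=11]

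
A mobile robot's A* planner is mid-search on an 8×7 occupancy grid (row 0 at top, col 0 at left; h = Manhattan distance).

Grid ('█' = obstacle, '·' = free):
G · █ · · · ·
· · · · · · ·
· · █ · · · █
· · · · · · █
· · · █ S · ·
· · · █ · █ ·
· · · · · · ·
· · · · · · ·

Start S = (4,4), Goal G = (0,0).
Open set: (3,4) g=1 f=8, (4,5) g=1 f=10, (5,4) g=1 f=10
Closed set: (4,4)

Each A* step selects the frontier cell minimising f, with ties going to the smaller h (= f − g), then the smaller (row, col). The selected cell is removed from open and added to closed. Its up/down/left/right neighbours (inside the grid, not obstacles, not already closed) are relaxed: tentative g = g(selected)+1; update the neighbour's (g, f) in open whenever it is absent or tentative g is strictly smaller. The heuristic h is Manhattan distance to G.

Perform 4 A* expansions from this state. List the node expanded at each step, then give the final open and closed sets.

step 1: expand (3,4) (f=8, h=7) → closed; open now [(2,4) g=2 f=8, (3,3) g=2 f=8, (3,5) g=2 f=10, (4,5) g=1 f=10, (5,4) g=1 f=10]
step 2: expand (2,4) (f=8, h=6) → closed; open now [(1,4) g=3 f=8, (2,3) g=3 f=8, (2,5) g=3 f=10, (3,3) g=2 f=8, (3,5) g=2 f=10, (4,5) g=1 f=10, (5,4) g=1 f=10]
step 3: expand (1,4) (f=8, h=5) → closed; open now [(0,4) g=4 f=8, (1,3) g=4 f=8, (1,5) g=4 f=10, (2,3) g=3 f=8, (2,5) g=3 f=10, (3,3) g=2 f=8, (3,5) g=2 f=10, (4,5) g=1 f=10, (5,4) g=1 f=10]
step 4: expand (0,4) (f=8, h=4) → closed; open now [(0,3) g=5 f=8, (0,5) g=5 f=10, (1,3) g=4 f=8, (1,5) g=4 f=10, (2,3) g=3 f=8, (2,5) g=3 f=10, (3,3) g=2 f=8, (3,5) g=2 f=10, (4,5) g=1 f=10, (5,4) g=1 f=10]

order=[(3,4) → (2,4) → (1,4) → (0,4)]; open=[(0,3) g=5 f=8, (0,5) g=5 f=10, (1,3) g=4 f=8, (1,5) g=4 f=10, (2,3) g=3 f=8, (2,5) g=3 f=10, (3,3) g=2 f=8, (3,5) g=2 f=10, (4,5) g=1 f=10, (5,4) g=1 f=10]; closed=[(0,4), (1,4), (2,4), (3,4), (4,4)]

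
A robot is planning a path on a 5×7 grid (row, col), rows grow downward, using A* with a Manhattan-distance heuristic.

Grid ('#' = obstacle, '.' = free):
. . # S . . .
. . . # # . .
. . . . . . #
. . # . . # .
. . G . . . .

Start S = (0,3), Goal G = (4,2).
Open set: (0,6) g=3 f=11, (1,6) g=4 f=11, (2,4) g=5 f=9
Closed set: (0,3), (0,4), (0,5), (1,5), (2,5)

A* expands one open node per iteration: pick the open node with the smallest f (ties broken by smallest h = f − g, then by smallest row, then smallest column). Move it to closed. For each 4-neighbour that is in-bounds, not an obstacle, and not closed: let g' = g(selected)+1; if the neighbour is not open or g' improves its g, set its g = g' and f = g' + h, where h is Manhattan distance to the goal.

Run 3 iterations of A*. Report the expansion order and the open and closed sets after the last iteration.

step 1: expand (2,4) (f=9, h=4) → closed; open now [(0,6) g=3 f=11, (1,6) g=4 f=11, (2,3) g=6 f=9, (3,4) g=6 f=9]
step 2: expand (2,3) (f=9, h=3) → closed; open now [(0,6) g=3 f=11, (1,6) g=4 f=11, (2,2) g=7 f=9, (3,3) g=7 f=9, (3,4) g=6 f=9]
step 3: expand (2,2) (f=9, h=2) → closed; open now [(0,6) g=3 f=11, (1,2) g=8 f=11, (1,6) g=4 f=11, (2,1) g=8 f=11, (3,3) g=7 f=9, (3,4) g=6 f=9]

order=[(2,4) → (2,3) → (2,2)]; open=[(0,6) g=3 f=11, (1,2) g=8 f=11, (1,6) g=4 f=11, (2,1) g=8 f=11, (3,3) g=7 f=9, (3,4) g=6 f=9]; closed=[(0,3), (0,4), (0,5), (1,5), (2,2), (2,3), (2,4), (2,5)]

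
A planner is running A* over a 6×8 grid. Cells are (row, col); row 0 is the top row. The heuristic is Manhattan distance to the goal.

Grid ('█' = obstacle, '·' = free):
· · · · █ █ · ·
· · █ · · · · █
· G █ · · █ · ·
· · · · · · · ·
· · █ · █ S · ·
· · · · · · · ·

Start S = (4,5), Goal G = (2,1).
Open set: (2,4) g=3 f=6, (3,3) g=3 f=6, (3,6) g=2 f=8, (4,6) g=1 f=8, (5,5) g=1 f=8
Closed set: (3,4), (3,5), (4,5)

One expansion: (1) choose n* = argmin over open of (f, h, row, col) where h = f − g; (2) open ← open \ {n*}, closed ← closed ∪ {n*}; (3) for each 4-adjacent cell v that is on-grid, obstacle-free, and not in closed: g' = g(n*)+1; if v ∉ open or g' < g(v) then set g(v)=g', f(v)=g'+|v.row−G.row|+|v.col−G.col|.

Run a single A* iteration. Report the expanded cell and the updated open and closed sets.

step 1: expand (2,4) (f=6, h=3) → closed; open now [(1,4) g=4 f=8, (2,3) g=4 f=6, (3,3) g=3 f=6, (3,6) g=2 f=8, (4,6) g=1 f=8, (5,5) g=1 f=8]

expanded=(2,4); open=[(1,4) g=4 f=8, (2,3) g=4 f=6, (3,3) g=3 f=6, (3,6) g=2 f=8, (4,6) g=1 f=8, (5,5) g=1 f=8]; closed=[(2,4), (3,4), (3,5), (4,5)]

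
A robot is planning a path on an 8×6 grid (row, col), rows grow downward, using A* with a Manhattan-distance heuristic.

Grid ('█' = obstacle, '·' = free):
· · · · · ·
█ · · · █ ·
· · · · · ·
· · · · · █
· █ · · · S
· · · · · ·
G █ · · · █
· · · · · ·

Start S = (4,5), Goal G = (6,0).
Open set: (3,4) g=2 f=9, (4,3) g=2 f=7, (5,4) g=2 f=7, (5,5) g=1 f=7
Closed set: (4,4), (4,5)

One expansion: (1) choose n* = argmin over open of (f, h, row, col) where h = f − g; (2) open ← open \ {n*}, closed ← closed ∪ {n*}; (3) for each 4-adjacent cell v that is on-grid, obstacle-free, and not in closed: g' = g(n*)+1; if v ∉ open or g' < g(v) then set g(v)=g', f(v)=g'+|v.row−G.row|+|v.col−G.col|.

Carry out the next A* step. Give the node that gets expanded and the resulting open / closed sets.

expanded=(4,3); open=[(3,3) g=3 f=9, (3,4) g=2 f=9, (4,2) g=3 f=7, (5,3) g=3 f=7, (5,4) g=2 f=7, (5,5) g=1 f=7]; closed=[(4,3), (4,4), (4,5)]

step 1: expand (4,3) (f=7, h=5) → closed; open now [(3,3) g=3 f=9, (3,4) g=2 f=9, (4,2) g=3 f=7, (5,3) g=3 f=7, (5,4) g=2 f=7, (5,5) g=1 f=7]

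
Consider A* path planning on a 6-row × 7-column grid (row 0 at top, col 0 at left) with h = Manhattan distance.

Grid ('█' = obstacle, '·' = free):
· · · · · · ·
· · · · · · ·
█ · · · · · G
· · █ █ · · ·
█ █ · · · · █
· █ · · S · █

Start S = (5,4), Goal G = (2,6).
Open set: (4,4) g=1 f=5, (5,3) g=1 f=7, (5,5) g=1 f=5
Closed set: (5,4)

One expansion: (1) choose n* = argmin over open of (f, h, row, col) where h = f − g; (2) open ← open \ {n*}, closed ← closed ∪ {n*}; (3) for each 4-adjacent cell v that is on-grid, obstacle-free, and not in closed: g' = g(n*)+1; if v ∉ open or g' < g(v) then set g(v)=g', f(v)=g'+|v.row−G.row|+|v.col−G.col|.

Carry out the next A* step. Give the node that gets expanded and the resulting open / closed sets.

step 1: expand (4,4) (f=5, h=4) → closed; open now [(3,4) g=2 f=5, (4,3) g=2 f=7, (4,5) g=2 f=5, (5,3) g=1 f=7, (5,5) g=1 f=5]

expanded=(4,4); open=[(3,4) g=2 f=5, (4,3) g=2 f=7, (4,5) g=2 f=5, (5,3) g=1 f=7, (5,5) g=1 f=5]; closed=[(4,4), (5,4)]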